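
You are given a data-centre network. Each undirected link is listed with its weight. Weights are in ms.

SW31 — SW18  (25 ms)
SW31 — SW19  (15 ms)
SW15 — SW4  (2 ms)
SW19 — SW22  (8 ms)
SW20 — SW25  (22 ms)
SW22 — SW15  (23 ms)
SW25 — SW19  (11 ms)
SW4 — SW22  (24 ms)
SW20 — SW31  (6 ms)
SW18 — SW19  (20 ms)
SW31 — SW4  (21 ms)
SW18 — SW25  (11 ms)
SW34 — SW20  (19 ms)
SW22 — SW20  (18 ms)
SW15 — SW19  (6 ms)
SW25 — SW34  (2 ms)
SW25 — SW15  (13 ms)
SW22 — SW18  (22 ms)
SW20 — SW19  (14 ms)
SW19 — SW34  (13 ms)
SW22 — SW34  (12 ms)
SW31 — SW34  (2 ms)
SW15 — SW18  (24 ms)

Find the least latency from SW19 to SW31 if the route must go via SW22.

22 ms

Best SW19 to SW22: SW19 → SW22 costing 8
Best SW22 to SW31: SW22 → SW34 → SW31 costing 14
Total via SW22: 8 + 14 = 22 ms.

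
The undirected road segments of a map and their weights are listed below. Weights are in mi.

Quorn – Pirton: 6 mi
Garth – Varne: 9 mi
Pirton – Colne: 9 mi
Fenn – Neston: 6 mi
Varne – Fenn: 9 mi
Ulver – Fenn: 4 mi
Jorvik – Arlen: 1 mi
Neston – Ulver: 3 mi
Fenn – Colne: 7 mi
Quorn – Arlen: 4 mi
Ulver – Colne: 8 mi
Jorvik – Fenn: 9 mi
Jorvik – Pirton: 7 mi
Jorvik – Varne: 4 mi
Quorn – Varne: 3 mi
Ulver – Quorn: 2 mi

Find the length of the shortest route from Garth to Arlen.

Shortest distances from Garth:
Garth: 0
Varne: 9  (via Garth)
Quorn: 12  (via Varne)
Jorvik: 13  (via Varne)
Ulver: 14  (via Quorn)
Arlen: 14  (via Jorvik)
Shortest route: Garth → Varne → Jorvik → Arlen = 14 mi.

14 mi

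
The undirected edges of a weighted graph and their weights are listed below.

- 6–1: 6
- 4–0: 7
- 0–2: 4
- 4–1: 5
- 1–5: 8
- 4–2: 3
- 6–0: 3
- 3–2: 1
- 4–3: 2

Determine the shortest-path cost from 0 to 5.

Running Dijkstra from 0:
0: 0
6: 3  (via 0)
2: 4  (via 0)
3: 5  (via 2)
4: 7  (via 0)
1: 9  (via 6)
5: 17  (via 1)
Shortest route: 0 → 6 → 1 → 5 = 17.

17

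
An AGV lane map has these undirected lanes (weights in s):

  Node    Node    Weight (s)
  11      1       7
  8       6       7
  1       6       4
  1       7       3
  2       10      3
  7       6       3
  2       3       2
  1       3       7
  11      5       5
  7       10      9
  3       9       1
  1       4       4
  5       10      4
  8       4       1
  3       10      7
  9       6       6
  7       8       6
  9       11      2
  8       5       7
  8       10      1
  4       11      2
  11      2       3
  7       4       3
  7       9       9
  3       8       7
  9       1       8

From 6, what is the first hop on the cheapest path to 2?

9

Enumerating some paths:
6 → 9 → 3 → 2: 6+1+2 = 9
6 → 7 → 4 → 8 → 10 → 2: 3+3+1+1+3 = 11
6 → 9 → 11 → 2: 6+2+3 = 11
6 → 7 → 4 → 11 → 2: 3+3+2+3 = 11
Cheapest is 6 → 9 → 3 → 2 at 9 s.
So from 6 the first move is to 9.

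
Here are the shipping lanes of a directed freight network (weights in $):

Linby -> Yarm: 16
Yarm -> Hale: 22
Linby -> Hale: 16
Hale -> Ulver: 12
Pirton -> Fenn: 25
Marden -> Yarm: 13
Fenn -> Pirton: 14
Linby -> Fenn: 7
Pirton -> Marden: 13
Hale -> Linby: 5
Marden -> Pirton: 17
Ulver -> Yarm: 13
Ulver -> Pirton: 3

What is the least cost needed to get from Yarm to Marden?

Candidate routes:
Yarm–Hale–Ulver–Pirton–Marden: 22+12+3+13 = 50
Yarm–Hale–Linby–Fenn–Pirton–Marden: 22+5+7+14+13 = 61
Cheapest is Yarm–Hale–Ulver–Pirton–Marden at $50.

$50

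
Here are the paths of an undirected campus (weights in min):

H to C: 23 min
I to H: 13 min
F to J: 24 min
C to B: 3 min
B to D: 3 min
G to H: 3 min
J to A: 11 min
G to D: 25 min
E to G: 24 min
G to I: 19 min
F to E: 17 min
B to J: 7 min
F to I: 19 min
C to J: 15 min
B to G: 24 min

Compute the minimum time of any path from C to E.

50 min

Enumerating some paths:
C–B–J–F–E: 3+7+24+17 = 51
C–H–G–E: 23+3+24 = 50
C–B–G–E: 3+24+24 = 51
The minimum is 50 min via C–H–G–E.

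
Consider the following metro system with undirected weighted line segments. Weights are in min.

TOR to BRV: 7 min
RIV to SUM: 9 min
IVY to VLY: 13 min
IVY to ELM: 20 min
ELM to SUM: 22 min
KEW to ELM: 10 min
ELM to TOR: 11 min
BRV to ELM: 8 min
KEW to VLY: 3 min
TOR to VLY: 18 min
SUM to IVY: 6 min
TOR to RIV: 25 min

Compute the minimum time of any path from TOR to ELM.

11 min

Candidate routes:
TOR → BRV → ELM: 7+8 = 15
TOR → ELM: 11 = 11
The minimum is 11 min via TOR → ELM.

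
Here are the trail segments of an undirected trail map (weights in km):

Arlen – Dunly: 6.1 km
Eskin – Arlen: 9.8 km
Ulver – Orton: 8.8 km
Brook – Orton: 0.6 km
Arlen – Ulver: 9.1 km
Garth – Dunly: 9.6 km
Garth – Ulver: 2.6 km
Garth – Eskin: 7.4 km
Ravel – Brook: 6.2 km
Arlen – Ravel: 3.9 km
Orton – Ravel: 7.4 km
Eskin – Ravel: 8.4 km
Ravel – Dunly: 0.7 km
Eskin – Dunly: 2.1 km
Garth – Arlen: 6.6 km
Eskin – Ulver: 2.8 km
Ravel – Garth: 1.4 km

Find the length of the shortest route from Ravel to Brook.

Running Dijkstra from Ravel:
Ravel: 0
Dunly: 0.7  (via Ravel)
Garth: 1.4  (via Ravel)
Eskin: 2.8  (via Dunly)
Arlen: 3.9  (via Ravel)
Ulver: 4  (via Garth)
Brook: 6.2  (via Ravel)
Shortest route: Ravel–Brook = 6.2 km.

6.2 km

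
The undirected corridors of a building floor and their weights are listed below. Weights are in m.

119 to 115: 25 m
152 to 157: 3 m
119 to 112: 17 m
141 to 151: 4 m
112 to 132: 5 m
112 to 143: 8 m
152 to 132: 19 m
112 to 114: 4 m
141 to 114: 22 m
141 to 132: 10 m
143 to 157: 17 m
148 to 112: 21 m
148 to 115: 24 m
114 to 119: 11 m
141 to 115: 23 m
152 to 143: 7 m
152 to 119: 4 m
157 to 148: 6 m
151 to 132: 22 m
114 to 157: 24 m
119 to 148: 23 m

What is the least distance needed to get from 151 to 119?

Running Dijkstra from 151:
151: 0
141: 4  (via 151)
132: 14  (via 141)
112: 19  (via 132)
114: 23  (via 112)
143: 27  (via 112)
115: 27  (via 141)
152: 33  (via 132)
119: 34  (via 114)
Shortest route: 151–141–132–112–114–119 = 34 m.

34 m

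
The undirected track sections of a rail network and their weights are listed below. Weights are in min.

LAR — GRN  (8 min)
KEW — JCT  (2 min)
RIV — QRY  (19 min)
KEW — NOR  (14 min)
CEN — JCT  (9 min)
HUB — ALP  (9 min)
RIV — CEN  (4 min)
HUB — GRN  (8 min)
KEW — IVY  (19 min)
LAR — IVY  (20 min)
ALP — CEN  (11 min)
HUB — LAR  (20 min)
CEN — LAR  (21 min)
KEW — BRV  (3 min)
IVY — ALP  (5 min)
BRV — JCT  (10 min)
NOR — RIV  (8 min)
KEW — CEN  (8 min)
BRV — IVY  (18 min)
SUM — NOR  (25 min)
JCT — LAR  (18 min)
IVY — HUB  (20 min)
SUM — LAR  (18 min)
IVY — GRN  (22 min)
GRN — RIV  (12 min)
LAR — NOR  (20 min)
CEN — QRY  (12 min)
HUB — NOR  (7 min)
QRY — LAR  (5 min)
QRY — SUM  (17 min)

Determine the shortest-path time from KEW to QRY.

20 min

Compare a few routes:
KEW–JCT–CEN–QRY: 2+9+12 = 23
KEW–JCT–LAR–QRY: 2+18+5 = 25
KEW–CEN–QRY: 8+12 = 20
The minimum is 20 min via KEW–CEN–QRY.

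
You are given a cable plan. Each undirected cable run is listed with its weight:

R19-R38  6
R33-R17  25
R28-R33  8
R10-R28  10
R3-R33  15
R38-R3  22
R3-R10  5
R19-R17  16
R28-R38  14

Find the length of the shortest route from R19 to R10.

Enumerating some paths:
R19 - R38 - R3 - R10: 6+22+5 = 33
R19 - R38 - R28 - R10: 6+14+10 = 30
The minimum is 30 via R19 - R38 - R28 - R10.

30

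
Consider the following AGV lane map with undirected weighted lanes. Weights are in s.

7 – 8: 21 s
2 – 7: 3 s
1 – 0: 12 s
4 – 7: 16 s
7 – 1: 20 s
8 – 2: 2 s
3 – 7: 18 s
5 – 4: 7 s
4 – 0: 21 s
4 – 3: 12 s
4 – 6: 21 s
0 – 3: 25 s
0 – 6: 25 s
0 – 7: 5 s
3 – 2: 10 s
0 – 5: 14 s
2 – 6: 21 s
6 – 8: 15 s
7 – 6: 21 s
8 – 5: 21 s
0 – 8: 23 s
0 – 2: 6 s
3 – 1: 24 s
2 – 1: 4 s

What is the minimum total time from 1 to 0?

Shortest distances from 1:
1: 0
2: 4  (via 1)
8: 6  (via 2)
7: 7  (via 2)
0: 10  (via 2)
Shortest route: 1–2–0 = 10 s.

10 s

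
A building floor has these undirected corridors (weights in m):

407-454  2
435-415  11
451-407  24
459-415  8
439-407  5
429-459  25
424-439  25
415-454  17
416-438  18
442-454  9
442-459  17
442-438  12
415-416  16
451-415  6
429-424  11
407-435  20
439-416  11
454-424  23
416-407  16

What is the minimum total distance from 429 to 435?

Candidate routes:
429–459–415–435: 25+8+11 = 44
429–424–454–407–435: 11+23+2+20 = 56
Cheapest is 429–459–415–435 at 44 m.

44 m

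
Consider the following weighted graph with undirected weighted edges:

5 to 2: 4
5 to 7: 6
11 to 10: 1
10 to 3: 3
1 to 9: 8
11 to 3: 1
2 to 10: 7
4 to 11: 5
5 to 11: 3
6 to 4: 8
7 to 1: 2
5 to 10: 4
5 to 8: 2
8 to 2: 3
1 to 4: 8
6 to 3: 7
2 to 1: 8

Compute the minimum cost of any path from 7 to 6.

17

Compare a few routes:
7 → 5 → 11 → 3 → 6: 6+3+1+7 = 17
7 → 1 → 4 → 6: 2+8+8 = 18
The minimum is 17 via 7 → 5 → 11 → 3 → 6.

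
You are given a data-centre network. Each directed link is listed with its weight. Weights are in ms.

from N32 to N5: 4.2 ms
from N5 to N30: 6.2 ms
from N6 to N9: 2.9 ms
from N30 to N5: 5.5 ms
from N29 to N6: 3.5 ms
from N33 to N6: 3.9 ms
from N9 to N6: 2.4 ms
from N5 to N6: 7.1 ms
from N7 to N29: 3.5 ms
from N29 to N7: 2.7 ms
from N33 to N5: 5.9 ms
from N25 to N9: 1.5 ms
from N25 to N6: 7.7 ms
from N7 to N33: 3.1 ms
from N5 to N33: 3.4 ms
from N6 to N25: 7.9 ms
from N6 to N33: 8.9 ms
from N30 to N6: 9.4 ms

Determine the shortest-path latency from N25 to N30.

Enumerating some paths:
N25 → N6 → N33 → N5 → N30: 7.7+8.9+5.9+6.2 = 28.7
N25 → N9 → N6 → N33 → N5 → N30: 1.5+2.4+8.9+5.9+6.2 = 24.9
The minimum is 24.9 ms via N25 → N9 → N6 → N33 → N5 → N30.

24.9 ms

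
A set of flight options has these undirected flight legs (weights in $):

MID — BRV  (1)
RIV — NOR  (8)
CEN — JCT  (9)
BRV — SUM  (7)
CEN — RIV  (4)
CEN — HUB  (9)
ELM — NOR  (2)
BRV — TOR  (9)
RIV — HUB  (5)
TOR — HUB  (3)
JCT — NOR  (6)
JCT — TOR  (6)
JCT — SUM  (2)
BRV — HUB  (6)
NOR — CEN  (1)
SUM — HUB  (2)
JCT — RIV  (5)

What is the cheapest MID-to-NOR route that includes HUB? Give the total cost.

$17

Shortest MID→HUB: MID–BRV–HUB = 7
Best HUB to NOR: HUB–SUM–JCT–NOR costing 10
Total via HUB: 7 + 10 = $17.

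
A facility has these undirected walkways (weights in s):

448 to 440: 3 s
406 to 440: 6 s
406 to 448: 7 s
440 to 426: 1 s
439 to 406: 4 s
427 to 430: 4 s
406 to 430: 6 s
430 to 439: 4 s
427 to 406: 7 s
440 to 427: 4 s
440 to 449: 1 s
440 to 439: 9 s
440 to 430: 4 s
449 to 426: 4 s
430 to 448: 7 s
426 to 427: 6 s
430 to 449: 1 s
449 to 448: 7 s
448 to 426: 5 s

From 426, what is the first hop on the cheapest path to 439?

Candidate routes:
426–440–430–439: 1+4+4 = 9
426–440–439: 1+9 = 10
426–449–430–439: 4+1+4 = 9
426–440–449–430–439: 1+1+1+4 = 7
Cheapest is 426–440–449–430–439 at 7 s.
So from 426 the first move is to 440.

440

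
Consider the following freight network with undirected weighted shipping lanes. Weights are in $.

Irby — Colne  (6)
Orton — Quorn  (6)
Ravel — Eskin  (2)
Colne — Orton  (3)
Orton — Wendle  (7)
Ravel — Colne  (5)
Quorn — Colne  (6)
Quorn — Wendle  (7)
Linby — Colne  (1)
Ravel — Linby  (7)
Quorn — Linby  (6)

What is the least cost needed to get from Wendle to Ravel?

Shortest distances from Wendle:
Wendle: 0
Orton: 7  (via Wendle)
Quorn: 7  (via Wendle)
Colne: 10  (via Orton)
Linby: 11  (via Colne)
Ravel: 15  (via Colne)
Shortest route: Wendle → Orton → Colne → Ravel = $15.

$15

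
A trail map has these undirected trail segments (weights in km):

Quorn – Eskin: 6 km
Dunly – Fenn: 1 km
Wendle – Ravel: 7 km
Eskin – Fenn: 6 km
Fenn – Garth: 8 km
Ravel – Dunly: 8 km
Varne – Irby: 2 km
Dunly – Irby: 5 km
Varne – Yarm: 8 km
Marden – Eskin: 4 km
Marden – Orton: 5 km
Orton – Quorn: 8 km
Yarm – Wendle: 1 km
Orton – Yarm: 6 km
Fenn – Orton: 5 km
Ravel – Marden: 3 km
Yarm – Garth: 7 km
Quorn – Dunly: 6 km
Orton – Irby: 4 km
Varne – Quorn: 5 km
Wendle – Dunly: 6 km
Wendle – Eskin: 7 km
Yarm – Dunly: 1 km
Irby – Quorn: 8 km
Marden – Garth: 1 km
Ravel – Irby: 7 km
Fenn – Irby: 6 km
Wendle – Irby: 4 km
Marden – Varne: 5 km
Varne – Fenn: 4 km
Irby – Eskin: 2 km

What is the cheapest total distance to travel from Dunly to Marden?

Running Dijkstra from Dunly:
Dunly: 0
Yarm: 1  (via Dunly)
Fenn: 1  (via Dunly)
Wendle: 2  (via Yarm)
Varne: 5  (via Fenn)
Irby: 5  (via Dunly)
Orton: 6  (via Fenn)
Quorn: 6  (via Dunly)
Eskin: 7  (via Fenn)
Garth: 8  (via Yarm)
Ravel: 8  (via Dunly)
Marden: 9  (via Garth)
Shortest route: Dunly → Yarm → Garth → Marden = 9 km.

9 km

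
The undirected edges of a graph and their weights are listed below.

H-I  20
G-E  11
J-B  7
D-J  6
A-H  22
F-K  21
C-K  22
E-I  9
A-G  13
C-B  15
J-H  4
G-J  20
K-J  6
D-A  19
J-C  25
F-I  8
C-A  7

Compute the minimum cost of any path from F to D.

33

Enumerating some paths:
F → I → H → J → D: 8+20+4+6 = 38
F → I → E → G → J → D: 8+9+11+20+6 = 54
F → K → J → D: 21+6+6 = 33
Cheapest is F → K → J → D at 33.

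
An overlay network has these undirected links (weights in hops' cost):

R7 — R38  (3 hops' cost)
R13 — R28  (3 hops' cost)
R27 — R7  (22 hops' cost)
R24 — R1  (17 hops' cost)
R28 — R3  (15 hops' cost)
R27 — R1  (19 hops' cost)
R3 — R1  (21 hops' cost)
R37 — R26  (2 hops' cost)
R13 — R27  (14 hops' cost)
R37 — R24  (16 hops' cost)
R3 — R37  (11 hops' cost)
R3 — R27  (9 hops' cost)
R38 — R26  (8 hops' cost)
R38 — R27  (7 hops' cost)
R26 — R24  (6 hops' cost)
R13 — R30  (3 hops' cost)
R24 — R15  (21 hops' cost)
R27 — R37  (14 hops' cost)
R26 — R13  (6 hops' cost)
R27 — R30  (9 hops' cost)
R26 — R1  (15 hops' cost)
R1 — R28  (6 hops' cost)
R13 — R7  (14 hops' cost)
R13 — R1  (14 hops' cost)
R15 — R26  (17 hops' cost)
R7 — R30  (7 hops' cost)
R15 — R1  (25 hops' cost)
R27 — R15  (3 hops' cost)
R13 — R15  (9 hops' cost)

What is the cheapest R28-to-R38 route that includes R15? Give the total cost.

22 hops' cost

Best R28 to R15: R28–R13–R15 costing 12
Shortest R15→R38: R15–R27–R38 = 10
Total via R15: 12 + 10 = 22 hops' cost.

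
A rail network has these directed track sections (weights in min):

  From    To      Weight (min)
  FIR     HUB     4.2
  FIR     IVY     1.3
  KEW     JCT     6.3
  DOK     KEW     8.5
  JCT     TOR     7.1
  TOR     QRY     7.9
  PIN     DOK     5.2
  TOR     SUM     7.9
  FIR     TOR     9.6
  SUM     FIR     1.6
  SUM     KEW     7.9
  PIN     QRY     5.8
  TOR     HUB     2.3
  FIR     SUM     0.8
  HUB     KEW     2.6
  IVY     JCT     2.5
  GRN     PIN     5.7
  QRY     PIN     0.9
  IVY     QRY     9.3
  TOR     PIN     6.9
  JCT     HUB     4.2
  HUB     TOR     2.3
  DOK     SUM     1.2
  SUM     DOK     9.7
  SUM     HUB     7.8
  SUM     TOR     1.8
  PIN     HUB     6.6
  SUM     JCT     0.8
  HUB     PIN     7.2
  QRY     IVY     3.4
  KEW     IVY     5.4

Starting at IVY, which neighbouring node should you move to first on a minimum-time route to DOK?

Enumerating some paths:
IVY → JCT → HUB → TOR → PIN → DOK: 2.5+4.2+2.3+6.9+5.2 = 21.1
IVY → QRY → PIN → DOK: 9.3+0.9+5.2 = 15.4
IVY → JCT → TOR → PIN → DOK: 2.5+7.1+6.9+5.2 = 21.7
IVY → JCT → HUB → PIN → DOK: 2.5+4.2+7.2+5.2 = 19.1
Cheapest is IVY → QRY → PIN → DOK at 15.4 min.
So from IVY the first move is to QRY.

QRY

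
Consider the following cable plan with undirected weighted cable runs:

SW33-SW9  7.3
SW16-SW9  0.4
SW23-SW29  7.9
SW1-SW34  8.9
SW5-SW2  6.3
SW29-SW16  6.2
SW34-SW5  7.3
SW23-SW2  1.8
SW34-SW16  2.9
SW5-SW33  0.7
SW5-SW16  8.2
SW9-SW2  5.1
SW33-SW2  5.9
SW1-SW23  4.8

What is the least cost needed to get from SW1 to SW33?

12.5

Compare a few routes:
SW1 - SW34 - SW5 - SW33: 8.9+7.3+0.7 = 16.9
SW1 - SW23 - SW2 - SW33: 4.8+1.8+5.9 = 12.5
SW1 - SW23 - SW2 - SW5 - SW33: 4.8+1.8+6.3+0.7 = 13.6
The minimum is 12.5 via SW1 - SW23 - SW2 - SW33.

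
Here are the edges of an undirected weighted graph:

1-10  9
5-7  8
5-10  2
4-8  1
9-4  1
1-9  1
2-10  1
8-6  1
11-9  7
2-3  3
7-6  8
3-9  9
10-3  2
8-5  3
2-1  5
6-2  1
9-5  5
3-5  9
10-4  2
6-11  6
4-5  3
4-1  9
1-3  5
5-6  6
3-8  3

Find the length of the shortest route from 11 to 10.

Shortest distances from 11:
11: 0
6: 6  (via 11)
2: 7  (via 6)
8: 7  (via 6)
9: 7  (via 11)
1: 8  (via 9)
4: 8  (via 8)
10: 8  (via 2)
Shortest route: 11–6–2–10 = 8.

8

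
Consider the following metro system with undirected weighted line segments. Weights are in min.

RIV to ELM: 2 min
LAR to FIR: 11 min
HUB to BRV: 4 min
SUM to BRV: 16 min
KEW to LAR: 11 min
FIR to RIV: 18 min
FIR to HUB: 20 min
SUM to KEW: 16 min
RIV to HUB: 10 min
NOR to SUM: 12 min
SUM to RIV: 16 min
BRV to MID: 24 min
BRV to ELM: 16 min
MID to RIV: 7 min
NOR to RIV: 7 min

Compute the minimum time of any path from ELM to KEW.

Compare a few routes:
ELM - RIV - NOR - SUM - KEW: 2+7+12+16 = 37
ELM - BRV - SUM - KEW: 16+16+16 = 48
ELM - RIV - FIR - LAR - KEW: 2+18+11+11 = 42
ELM - RIV - SUM - KEW: 2+16+16 = 34
The minimum is 34 min via ELM - RIV - SUM - KEW.

34 min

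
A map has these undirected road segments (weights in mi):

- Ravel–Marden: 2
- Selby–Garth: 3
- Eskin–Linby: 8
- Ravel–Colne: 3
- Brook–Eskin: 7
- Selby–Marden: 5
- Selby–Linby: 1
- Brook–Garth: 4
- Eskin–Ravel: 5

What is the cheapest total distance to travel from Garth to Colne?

Candidate routes:
Garth → Selby → Linby → Eskin → Ravel → Colne: 3+1+8+5+3 = 20
Garth → Selby → Marden → Ravel → Colne: 3+5+2+3 = 13
Garth → Brook → Eskin → Ravel → Colne: 4+7+5+3 = 19
The minimum is 13 mi via Garth → Selby → Marden → Ravel → Colne.

13 mi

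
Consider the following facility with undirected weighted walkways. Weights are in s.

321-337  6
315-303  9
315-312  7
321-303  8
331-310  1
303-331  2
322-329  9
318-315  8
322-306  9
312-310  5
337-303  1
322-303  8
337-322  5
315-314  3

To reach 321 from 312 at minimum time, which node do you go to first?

310

Enumerating some paths:
312 → 310 → 331 → 303 → 321: 5+1+2+8 = 16
312 → 310 → 331 → 303 → 337 → 321: 5+1+2+1+6 = 15
The minimum is 15 s via 312 → 310 → 331 → 303 → 337 → 321.
So from 312 the first move is to 310.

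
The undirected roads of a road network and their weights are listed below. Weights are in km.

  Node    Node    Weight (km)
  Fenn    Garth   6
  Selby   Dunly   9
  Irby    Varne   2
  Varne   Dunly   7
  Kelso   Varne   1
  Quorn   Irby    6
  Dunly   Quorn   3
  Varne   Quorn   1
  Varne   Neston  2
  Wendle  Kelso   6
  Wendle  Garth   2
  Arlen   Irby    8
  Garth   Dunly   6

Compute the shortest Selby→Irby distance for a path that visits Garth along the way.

26 km

Shortest Selby→Garth: Selby → Dunly → Garth = 15
Best Garth to Irby: Garth → Wendle → Kelso → Varne → Irby costing 11
Total via Garth: 15 + 11 = 26 km.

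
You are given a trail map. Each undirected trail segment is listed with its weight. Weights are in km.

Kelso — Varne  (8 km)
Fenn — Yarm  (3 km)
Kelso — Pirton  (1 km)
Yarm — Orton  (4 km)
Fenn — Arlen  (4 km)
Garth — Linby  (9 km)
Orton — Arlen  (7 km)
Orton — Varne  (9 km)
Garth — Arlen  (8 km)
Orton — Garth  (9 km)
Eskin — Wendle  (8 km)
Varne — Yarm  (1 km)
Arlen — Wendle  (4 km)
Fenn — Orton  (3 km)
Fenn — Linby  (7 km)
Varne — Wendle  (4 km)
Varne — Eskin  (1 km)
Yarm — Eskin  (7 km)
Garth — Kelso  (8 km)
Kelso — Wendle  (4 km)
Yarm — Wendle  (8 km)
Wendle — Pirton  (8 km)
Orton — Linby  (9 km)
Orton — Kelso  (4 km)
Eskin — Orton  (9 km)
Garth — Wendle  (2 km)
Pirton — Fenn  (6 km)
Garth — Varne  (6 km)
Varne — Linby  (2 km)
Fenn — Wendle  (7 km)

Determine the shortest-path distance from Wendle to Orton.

8 km

Settle nodes by increasing distance from Wendle:
Wendle: 0
Garth: 2  (via Wendle)
Varne: 4  (via Wendle)
Arlen: 4  (via Wendle)
Kelso: 4  (via Wendle)
Pirton: 5  (via Kelso)
Eskin: 5  (via Varne)
Yarm: 5  (via Varne)
Linby: 6  (via Varne)
Fenn: 7  (via Wendle)
Orton: 8  (via Kelso)
Shortest route: Wendle–Kelso–Orton = 8 km.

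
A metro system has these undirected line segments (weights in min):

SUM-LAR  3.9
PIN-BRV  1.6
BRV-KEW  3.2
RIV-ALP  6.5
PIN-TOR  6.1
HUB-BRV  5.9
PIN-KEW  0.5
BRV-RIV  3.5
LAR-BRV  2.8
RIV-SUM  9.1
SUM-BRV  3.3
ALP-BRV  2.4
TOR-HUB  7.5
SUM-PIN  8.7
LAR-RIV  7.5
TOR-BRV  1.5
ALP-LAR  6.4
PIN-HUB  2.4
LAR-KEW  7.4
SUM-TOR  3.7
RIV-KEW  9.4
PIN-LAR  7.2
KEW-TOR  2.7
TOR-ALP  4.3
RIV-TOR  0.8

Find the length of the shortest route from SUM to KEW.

5.4 min

Enumerating some paths:
SUM–BRV–PIN–KEW: 3.3+1.6+0.5 = 5.4
SUM–TOR–KEW: 3.7+2.7 = 6.4
SUM–TOR–BRV–PIN–KEW: 3.7+1.5+1.6+0.5 = 7.3
SUM–BRV–KEW: 3.3+3.2 = 6.5
Cheapest is SUM–BRV–PIN–KEW at 5.4 min.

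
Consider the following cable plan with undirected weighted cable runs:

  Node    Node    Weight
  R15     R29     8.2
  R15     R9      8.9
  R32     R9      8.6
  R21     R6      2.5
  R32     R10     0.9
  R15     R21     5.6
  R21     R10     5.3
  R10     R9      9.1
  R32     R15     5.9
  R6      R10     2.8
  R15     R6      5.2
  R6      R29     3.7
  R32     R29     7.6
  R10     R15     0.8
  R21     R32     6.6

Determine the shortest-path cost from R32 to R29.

Compare a few routes:
R32–R29: 7.6 = 7.6
R32–R10–R6–R29: 0.9+2.8+3.7 = 7.4
Cheapest is R32–R10–R6–R29 at 7.4.

7.4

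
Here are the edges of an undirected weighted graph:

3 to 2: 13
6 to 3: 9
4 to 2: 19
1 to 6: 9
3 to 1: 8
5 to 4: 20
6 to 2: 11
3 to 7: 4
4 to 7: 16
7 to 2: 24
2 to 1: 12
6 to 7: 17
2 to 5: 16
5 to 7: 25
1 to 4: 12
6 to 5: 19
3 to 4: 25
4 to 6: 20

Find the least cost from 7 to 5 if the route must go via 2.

Shortest 7→2: 7–3–2 = 17
Shortest 2→5: 2–5 = 16
Total via 2: 17 + 16 = 33.

33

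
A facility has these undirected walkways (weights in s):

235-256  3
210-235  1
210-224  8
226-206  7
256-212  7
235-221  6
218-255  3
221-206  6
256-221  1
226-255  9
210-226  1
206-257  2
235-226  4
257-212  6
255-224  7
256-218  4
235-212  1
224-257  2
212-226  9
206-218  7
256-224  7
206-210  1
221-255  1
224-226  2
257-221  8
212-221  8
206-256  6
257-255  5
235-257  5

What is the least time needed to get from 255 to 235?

5 s

Candidate routes:
255–221–256–235: 1+1+3 = 5
255–221–235: 1+6 = 7
The minimum is 5 s via 255–221–256–235.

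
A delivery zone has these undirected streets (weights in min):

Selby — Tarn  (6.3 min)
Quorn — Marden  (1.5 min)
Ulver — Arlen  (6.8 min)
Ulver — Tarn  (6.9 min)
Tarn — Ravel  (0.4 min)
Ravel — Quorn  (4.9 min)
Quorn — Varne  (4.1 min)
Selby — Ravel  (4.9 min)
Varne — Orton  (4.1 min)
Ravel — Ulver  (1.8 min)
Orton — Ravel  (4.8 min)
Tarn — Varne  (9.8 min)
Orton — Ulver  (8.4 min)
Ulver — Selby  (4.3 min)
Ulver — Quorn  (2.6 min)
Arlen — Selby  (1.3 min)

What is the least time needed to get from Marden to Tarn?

6.3 min

Shortest distances from Marden:
Marden: 0
Quorn: 1.5  (via Marden)
Ulver: 4.1  (via Quorn)
Varne: 5.6  (via Quorn)
Ravel: 5.9  (via Ulver)
Tarn: 6.3  (via Ravel)
Shortest route: Marden → Quorn → Ulver → Ravel → Tarn = 6.3 min.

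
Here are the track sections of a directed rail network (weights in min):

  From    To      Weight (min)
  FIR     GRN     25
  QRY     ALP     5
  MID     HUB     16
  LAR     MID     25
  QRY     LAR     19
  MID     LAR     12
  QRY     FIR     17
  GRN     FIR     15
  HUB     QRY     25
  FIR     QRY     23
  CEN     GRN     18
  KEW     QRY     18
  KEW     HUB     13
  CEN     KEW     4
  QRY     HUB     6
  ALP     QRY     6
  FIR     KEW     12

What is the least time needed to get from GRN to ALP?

Shortest distances from GRN:
GRN: 0
FIR: 15  (via GRN)
KEW: 27  (via FIR)
QRY: 38  (via FIR)
HUB: 40  (via KEW)
ALP: 43  (via QRY)
Shortest route: GRN–FIR–QRY–ALP = 43 min.

43 min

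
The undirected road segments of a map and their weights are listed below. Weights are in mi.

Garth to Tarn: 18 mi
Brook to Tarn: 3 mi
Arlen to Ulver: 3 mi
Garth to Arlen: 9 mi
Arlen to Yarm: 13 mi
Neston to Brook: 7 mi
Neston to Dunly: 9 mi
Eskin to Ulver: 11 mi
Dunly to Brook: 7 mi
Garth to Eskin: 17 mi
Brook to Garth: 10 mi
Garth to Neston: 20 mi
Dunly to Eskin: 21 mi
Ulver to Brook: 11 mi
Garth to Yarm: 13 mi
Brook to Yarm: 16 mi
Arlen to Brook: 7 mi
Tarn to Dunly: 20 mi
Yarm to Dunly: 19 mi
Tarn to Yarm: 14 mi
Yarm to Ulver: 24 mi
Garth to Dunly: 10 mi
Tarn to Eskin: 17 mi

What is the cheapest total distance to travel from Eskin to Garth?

Running Dijkstra from Eskin:
Eskin: 0
Ulver: 11  (via Eskin)
Arlen: 14  (via Ulver)
Tarn: 17  (via Eskin)
Garth: 17  (via Eskin)
Shortest route: Eskin–Garth = 17 mi.

17 mi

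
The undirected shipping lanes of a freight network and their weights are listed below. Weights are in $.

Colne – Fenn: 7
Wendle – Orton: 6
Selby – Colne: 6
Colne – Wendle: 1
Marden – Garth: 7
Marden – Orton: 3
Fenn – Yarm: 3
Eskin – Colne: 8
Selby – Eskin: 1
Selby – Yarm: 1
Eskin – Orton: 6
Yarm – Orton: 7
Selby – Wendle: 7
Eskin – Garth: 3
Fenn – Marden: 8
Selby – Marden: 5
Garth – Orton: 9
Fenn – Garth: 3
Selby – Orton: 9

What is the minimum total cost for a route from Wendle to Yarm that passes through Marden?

$15

Best Wendle to Marden: Wendle–Orton–Marden costing 9
Shortest Marden→Yarm: Marden–Selby–Yarm = 6
Total via Marden: 9 + 6 = $15.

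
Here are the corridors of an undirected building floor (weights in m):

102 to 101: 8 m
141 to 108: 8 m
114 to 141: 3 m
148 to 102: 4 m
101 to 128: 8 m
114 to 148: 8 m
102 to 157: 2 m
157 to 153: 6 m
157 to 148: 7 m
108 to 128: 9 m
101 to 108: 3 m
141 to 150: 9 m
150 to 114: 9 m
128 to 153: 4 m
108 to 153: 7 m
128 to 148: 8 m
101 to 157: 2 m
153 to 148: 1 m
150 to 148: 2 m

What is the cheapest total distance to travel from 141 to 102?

15 m

Running Dijkstra from 141:
141: 0
114: 3  (via 141)
108: 8  (via 141)
150: 9  (via 141)
101: 11  (via 108)
148: 11  (via 114)
153: 12  (via 148)
157: 13  (via 101)
102: 15  (via 148)
Shortest route: 141 → 114 → 148 → 102 = 15 m.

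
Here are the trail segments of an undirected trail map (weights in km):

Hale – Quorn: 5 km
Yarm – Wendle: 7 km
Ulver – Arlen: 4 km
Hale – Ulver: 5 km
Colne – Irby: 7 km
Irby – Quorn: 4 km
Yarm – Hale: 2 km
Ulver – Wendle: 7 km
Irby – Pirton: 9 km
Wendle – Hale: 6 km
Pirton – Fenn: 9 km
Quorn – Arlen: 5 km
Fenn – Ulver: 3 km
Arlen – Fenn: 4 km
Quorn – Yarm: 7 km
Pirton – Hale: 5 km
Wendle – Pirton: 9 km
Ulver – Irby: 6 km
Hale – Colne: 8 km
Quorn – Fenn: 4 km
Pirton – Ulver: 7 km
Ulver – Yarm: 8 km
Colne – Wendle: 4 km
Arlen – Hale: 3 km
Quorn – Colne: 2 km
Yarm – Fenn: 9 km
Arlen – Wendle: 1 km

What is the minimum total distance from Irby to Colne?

6 km

Settle nodes by increasing distance from Irby:
Irby: 0
Quorn: 4  (via Irby)
Colne: 6  (via Quorn)
Shortest route: Irby → Quorn → Colne = 6 km.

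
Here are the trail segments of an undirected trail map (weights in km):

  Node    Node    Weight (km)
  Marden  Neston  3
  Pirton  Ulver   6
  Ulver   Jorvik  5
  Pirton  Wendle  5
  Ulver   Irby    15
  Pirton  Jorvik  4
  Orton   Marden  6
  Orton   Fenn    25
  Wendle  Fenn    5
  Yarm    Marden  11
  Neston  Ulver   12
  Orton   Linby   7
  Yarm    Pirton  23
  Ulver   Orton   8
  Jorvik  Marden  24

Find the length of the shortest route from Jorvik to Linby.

20 km

Settle nodes by increasing distance from Jorvik:
Jorvik: 0
Pirton: 4  (via Jorvik)
Ulver: 5  (via Jorvik)
Wendle: 9  (via Pirton)
Orton: 13  (via Ulver)
Fenn: 14  (via Wendle)
Neston: 17  (via Ulver)
Marden: 19  (via Orton)
Irby: 20  (via Ulver)
Linby: 20  (via Orton)
Shortest route: Jorvik–Ulver–Orton–Linby = 20 km.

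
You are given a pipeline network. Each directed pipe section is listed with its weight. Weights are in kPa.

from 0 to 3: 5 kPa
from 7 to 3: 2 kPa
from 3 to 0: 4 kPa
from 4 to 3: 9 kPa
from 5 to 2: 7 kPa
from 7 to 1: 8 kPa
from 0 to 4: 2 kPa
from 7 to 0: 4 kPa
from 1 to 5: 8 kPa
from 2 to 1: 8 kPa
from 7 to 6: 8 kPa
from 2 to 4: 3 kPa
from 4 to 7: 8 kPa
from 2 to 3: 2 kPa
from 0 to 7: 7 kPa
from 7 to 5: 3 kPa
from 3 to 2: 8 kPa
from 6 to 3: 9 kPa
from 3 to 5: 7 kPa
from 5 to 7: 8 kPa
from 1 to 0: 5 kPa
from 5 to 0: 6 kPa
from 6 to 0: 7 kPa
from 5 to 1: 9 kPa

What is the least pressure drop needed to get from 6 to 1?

Candidate routes:
6–3–5–1: 9+7+9 = 25
6–0–7–1: 7+7+8 = 22
Cheapest is 6–0–7–1 at 22 kPa.

22 kPa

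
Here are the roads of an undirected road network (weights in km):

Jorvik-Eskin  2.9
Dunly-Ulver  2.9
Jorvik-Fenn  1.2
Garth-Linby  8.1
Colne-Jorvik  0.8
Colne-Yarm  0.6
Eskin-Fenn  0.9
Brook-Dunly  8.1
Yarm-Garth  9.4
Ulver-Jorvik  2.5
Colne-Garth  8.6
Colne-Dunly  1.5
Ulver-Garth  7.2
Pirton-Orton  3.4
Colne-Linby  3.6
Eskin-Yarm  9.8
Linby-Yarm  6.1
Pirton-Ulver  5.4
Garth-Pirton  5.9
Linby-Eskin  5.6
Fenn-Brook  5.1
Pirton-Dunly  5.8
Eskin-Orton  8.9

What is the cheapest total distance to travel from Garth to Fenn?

10.6 km

Enumerating some paths:
Garth - Ulver - Jorvik - Fenn: 7.2+2.5+1.2 = 10.9
Garth - Colne - Jorvik - Fenn: 8.6+0.8+1.2 = 10.6
Garth - Yarm - Colne - Jorvik - Fenn: 9.4+0.6+0.8+1.2 = 12
Cheapest is Garth - Colne - Jorvik - Fenn at 10.6 km.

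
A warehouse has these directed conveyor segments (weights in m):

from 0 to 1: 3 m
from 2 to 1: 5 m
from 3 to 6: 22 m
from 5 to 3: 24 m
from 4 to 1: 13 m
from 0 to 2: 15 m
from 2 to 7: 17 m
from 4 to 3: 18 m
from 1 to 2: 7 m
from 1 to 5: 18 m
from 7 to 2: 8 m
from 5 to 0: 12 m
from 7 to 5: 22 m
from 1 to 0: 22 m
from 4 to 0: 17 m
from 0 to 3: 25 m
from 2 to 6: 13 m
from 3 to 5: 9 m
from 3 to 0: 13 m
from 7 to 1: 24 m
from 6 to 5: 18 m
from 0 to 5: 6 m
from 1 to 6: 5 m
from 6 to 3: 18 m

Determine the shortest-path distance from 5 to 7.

39 m

Enumerating some paths:
5 - 0 - 1 - 2 - 7: 12+3+7+17 = 39
5 - 0 - 2 - 7: 12+15+17 = 44
The minimum is 39 m via 5 - 0 - 1 - 2 - 7.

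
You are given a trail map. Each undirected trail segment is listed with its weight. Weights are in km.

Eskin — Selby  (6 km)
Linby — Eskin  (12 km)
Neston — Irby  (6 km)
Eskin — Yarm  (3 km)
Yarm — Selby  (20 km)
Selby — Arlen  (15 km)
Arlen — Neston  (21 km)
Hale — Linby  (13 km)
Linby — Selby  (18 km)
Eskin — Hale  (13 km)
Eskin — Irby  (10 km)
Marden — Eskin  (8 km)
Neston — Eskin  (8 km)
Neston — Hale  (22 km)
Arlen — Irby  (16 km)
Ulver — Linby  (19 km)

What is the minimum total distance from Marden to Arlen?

29 km

Running Dijkstra from Marden:
Marden: 0
Eskin: 8  (via Marden)
Yarm: 11  (via Eskin)
Selby: 14  (via Eskin)
Neston: 16  (via Eskin)
Irby: 18  (via Eskin)
Linby: 20  (via Eskin)
Hale: 21  (via Eskin)
Arlen: 29  (via Selby)
Shortest route: Marden–Eskin–Selby–Arlen = 29 km.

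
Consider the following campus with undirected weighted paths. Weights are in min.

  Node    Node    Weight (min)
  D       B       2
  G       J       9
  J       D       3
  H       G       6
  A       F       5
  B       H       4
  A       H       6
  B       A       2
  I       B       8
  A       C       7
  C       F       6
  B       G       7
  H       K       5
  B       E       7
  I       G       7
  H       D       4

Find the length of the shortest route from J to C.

14 min

Settle nodes by increasing distance from J:
J: 0
D: 3  (via J)
B: 5  (via D)
A: 7  (via B)
H: 7  (via D)
G: 9  (via J)
E: 12  (via B)
F: 12  (via A)
K: 12  (via H)
I: 13  (via B)
C: 14  (via A)
Shortest route: J–D–B–A–C = 14 min.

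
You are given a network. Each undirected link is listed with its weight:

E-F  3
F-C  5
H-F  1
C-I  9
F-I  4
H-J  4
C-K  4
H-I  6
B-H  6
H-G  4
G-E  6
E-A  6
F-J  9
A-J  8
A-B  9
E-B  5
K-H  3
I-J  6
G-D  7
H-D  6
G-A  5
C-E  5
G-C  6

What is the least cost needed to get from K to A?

Shortest distances from K:
K: 0
H: 3  (via K)
C: 4  (via K)
F: 4  (via H)
E: 7  (via F)
G: 7  (via H)
J: 7  (via H)
I: 8  (via F)
B: 9  (via H)
D: 9  (via H)
A: 12  (via G)
Shortest route: K → H → G → A = 12.

12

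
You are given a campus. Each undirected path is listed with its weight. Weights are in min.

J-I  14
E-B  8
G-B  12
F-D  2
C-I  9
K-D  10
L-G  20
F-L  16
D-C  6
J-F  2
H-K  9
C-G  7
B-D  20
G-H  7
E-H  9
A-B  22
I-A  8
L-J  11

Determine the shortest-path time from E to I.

Settle nodes by increasing distance from E:
E: 0
B: 8  (via E)
H: 9  (via E)
G: 16  (via H)
K: 18  (via H)
C: 23  (via G)
D: 28  (via B)
A: 30  (via B)
F: 30  (via D)
I: 32  (via C)
Shortest route: E → H → G → C → I = 32 min.

32 min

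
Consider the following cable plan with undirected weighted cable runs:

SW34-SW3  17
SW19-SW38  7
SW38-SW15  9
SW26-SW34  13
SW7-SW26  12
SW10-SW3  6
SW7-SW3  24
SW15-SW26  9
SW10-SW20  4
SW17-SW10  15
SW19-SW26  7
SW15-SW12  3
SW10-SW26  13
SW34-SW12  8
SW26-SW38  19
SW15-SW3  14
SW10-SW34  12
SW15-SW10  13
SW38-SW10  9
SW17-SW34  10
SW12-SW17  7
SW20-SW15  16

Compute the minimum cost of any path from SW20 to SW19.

20

Enumerating some paths:
SW20 → SW10 → SW26 → SW19: 4+13+7 = 24
SW20 → SW10 → SW38 → SW19: 4+9+7 = 20
SW20 → SW15 → SW26 → SW19: 16+9+7 = 32
Cheapest is SW20 → SW10 → SW38 → SW19 at 20.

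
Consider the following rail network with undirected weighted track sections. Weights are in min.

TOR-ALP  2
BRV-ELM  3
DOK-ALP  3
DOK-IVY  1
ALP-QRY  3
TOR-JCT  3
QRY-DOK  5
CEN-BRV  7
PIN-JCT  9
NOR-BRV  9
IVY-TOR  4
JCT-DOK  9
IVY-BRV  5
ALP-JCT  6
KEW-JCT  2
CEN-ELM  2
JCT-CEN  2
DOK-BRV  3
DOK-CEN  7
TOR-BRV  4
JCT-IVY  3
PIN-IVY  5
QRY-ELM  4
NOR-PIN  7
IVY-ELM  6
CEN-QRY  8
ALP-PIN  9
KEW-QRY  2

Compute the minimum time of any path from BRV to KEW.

Compare a few routes:
BRV - DOK - QRY - KEW: 3+5+2 = 10
BRV - IVY - JCT - KEW: 5+3+2 = 10
BRV - TOR - JCT - KEW: 4+3+2 = 9
Cheapest is BRV - TOR - JCT - KEW at 9 min.

9 min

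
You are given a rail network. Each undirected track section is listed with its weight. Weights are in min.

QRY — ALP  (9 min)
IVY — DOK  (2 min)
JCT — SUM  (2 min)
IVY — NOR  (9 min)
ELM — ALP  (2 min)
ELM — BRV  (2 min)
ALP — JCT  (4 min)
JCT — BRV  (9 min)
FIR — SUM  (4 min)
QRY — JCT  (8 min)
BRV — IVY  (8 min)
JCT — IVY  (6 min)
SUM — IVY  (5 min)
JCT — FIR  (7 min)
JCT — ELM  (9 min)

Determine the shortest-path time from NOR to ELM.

Candidate routes:
NOR–IVY–JCT–ALP–ELM: 9+6+4+2 = 21
NOR–IVY–BRV–ELM: 9+8+2 = 19
Cheapest is NOR–IVY–BRV–ELM at 19 min.

19 min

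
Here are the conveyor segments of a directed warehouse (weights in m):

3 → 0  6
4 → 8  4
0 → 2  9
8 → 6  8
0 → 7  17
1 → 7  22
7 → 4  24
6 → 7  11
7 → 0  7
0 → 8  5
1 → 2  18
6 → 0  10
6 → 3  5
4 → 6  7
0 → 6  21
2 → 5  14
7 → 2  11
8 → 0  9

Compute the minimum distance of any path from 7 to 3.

Compare a few routes:
7–0–8–6–3: 7+5+8+5 = 25
7–0–6–3: 7+21+5 = 33
Cheapest is 7–0–8–6–3 at 25 m.

25 m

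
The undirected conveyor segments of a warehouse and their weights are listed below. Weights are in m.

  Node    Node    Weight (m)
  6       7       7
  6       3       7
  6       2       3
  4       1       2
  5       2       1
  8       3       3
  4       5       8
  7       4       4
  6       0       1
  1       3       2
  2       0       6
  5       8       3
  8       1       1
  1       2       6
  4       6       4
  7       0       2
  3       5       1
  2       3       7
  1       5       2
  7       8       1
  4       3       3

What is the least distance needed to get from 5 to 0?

Shortest distances from 5:
5: 0
2: 1  (via 5)
3: 1  (via 5)
1: 2  (via 5)
8: 3  (via 5)
4: 4  (via 3)
6: 4  (via 2)
7: 4  (via 8)
0: 5  (via 6)
Shortest route: 5 → 2 → 6 → 0 = 5 m.

5 m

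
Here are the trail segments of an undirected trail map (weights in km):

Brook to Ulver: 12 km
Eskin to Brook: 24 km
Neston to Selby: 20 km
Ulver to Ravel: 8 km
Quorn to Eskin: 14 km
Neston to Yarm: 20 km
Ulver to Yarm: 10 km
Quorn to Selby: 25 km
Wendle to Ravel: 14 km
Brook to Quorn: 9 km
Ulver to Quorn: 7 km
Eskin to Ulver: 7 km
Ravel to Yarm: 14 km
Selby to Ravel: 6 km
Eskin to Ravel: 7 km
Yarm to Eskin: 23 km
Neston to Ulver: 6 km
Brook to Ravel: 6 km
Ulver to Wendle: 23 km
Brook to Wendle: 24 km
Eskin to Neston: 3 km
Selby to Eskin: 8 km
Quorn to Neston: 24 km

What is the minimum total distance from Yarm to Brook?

Compare a few routes:
Yarm - Ravel - Brook: 14+6 = 20
Yarm - Ulver - Brook: 10+12 = 22
Cheapest is Yarm - Ravel - Brook at 20 km.

20 km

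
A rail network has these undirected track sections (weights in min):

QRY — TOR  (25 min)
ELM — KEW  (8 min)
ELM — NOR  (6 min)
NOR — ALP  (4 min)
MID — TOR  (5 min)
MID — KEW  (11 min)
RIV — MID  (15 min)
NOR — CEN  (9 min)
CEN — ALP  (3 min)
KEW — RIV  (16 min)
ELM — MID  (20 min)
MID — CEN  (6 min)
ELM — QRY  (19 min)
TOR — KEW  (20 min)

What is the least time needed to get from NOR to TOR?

18 min

Running Dijkstra from NOR:
NOR: 0
ALP: 4  (via NOR)
ELM: 6  (via NOR)
CEN: 7  (via ALP)
MID: 13  (via CEN)
KEW: 14  (via ELM)
TOR: 18  (via MID)
Shortest route: NOR–ALP–CEN–MID–TOR = 18 min.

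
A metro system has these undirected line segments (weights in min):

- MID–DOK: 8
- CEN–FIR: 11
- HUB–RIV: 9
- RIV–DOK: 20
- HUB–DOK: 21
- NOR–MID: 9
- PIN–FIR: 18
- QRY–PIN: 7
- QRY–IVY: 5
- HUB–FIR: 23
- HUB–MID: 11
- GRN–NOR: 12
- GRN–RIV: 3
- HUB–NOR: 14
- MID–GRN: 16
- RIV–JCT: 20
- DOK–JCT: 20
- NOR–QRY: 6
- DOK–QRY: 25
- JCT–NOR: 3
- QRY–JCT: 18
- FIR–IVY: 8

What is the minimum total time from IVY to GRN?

Settle nodes by increasing distance from IVY:
IVY: 0
QRY: 5  (via IVY)
FIR: 8  (via IVY)
NOR: 11  (via QRY)
PIN: 12  (via QRY)
JCT: 14  (via NOR)
CEN: 19  (via FIR)
MID: 20  (via NOR)
GRN: 23  (via NOR)
Shortest route: IVY → QRY → NOR → GRN = 23 min.

23 min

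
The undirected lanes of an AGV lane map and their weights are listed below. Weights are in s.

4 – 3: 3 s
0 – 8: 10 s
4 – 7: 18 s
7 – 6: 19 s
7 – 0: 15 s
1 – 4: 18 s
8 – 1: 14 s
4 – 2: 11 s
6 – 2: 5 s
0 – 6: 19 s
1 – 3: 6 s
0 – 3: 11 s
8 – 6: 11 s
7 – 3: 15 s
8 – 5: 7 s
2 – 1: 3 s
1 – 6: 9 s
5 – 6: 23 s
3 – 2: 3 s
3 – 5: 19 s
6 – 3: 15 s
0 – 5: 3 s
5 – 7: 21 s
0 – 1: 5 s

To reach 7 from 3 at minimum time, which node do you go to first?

Compare a few routes:
3 → 4 → 7: 3+18 = 21
3 → 7: 15 = 15
Cheapest is 3 → 7 at 15 s.
So from 3 the first move is to 7.

7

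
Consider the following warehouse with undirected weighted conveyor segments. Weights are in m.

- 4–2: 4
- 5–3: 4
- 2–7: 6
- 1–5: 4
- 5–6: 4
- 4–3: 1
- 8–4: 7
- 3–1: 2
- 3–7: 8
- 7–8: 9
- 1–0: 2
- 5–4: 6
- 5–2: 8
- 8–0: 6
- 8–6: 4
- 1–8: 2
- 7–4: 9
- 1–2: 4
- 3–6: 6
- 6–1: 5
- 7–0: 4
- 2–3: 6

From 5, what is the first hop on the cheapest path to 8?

Compare a few routes:
5 - 3 - 1 - 8: 4+2+2 = 8
5 - 1 - 8: 4+2 = 6
The minimum is 6 m via 5 - 1 - 8.
So from 5 the first move is to 1.

1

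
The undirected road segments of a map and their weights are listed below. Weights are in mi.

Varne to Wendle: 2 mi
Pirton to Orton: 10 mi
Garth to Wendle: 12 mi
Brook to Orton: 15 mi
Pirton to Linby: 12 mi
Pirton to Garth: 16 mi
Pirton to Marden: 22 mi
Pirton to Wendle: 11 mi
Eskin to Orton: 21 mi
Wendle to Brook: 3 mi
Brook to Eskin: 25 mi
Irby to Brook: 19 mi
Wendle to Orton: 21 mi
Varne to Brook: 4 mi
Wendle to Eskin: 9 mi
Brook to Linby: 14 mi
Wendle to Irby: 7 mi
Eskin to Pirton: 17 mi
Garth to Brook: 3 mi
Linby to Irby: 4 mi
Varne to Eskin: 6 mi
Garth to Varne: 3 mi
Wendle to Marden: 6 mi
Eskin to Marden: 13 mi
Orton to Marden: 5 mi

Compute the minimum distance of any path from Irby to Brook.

10 mi

Running Dijkstra from Irby:
Irby: 0
Linby: 4  (via Irby)
Wendle: 7  (via Irby)
Varne: 9  (via Wendle)
Brook: 10  (via Wendle)
Shortest route: Irby–Wendle–Brook = 10 mi.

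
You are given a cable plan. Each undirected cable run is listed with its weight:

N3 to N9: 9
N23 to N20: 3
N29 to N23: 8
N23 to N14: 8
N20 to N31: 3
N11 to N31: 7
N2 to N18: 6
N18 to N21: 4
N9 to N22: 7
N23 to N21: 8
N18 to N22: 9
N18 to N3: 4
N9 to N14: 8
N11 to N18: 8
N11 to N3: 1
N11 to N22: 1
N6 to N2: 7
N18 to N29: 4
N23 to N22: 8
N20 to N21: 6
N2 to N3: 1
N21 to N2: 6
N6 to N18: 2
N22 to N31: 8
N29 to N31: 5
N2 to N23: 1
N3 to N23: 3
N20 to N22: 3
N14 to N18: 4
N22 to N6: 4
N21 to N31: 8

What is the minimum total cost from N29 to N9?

16

Settle nodes by increasing distance from N29:
N29: 0
N18: 4  (via N29)
N31: 5  (via N29)
N6: 6  (via N18)
N21: 8  (via N18)
N23: 8  (via N29)
N20: 8  (via N31)
N14: 8  (via N18)
N3: 8  (via N18)
N2: 9  (via N23)
N11: 9  (via N3)
N22: 10  (via N6)
N9: 16  (via N14)
Shortest route: N29 → N18 → N14 → N9 = 16.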